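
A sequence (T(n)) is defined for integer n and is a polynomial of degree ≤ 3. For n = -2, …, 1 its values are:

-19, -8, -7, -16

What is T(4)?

-103

First differences: 11, 1, -9. Second differences: -10, -10.
Level-2 differences are constant, so T has degree 2.
Fitting a degree-2 polynomial gives T(n) = -5n² - 4n - 7.
Then T(4) = -103.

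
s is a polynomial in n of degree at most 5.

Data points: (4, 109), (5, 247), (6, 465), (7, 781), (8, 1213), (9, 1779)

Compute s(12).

4461

Write s(n) = an^5 + bn^4 + cn³ + dn² + en + p; the 6 given values yield a linear system in the 6 coefficients.
Solving, the top 2 coefficients vanish, and s(n) = 3n³ - 5n² - 3.
Then s(12) = 4461.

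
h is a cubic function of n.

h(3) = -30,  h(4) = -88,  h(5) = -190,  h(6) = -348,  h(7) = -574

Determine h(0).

First differences: -58, -102, -158, -226. Second differences: -44, -56, -68. Third differences: -12, -12.
Level-3 differences are constant, so h has degree 3.
Fitting a degree-3 polynomial gives h(n) = -2n³ + 2n² + 2n.
Then h(0) = 0.

0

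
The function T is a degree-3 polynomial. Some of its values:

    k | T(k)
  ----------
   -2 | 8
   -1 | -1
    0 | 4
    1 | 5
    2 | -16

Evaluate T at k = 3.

First differences: -9, 5, 1, -21. Second differences: 14, -4, -22. Third differences: -18, -18.
Level-3 differences are constant, so T has degree 3.
Fitting a degree-3 polynomial gives T(k) = -3k³ - 2k² + 6k + 4.
Then T(3) = -77.

-77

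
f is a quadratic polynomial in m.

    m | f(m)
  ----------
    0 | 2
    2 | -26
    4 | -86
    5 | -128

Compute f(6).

Write f(m) = am² + bm + c; the 4 given values yield a linear system in the 3 coefficients.
Solving, f(m) = -4m² - 6m + 2.
Then f(6) = -178.

-178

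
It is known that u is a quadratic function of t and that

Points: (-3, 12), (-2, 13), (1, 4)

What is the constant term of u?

Write u(t) = at² + bt + c; the 3 given values yield a linear system in the 3 coefficients.
Solving, u(t) = -t² - 4t + 9.
The constant term is u(0) = 9.

9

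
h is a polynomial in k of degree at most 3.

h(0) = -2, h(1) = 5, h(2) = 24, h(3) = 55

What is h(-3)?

49

Write h(k) = ak³ + bk² + ck + d; the 4 given values yield a linear system in the 4 coefficients.
Solving, the leading coefficient vanishes, and h(k) = 6k² + k - 2.
Then h(-3) = 49.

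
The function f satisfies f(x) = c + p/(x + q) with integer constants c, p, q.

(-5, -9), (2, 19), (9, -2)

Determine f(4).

3

(f(x) − c)(x + q) = p for each data point; the three points give a linear system in c and q, then p follows.
Solving: c = -5, q = -1, p = 24, so f(x) = -5 + 24/(x − 1).
Then f(4) = -5 + 24/3 = 3.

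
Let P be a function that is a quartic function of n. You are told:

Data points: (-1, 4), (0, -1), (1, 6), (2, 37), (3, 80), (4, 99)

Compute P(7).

-708

First differences: -5, 7, 31, 43, 19. Second differences: 12, 24, 12, -24. Third differences: 12, -12, -36. Fourth differences: -24, -24.
Level-4 differences are constant, so P has degree 4.
Fitting a degree-4 polynomial gives P(n) = -n^4 + 4n³ + 7n² - 3n - 1.
Then P(7) = -708.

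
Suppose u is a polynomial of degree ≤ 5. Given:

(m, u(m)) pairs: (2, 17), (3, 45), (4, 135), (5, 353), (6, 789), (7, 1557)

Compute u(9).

4665

Write u(m) = am^5 + bm^4 + cm³ + dm² + em + p; the 6 given values yield a linear system in the 6 coefficients.
Solving, the leading coefficient vanishes, and u(m) = m^4 - 3m³ + 3m² + 5m + 3.
Then u(9) = 4665.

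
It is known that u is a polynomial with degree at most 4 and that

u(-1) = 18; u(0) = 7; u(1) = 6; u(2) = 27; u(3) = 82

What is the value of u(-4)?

-9

First differences: -11, -1, 21, 55. Second differences: 10, 22, 34. Third differences: 12, 12.
Level-3 differences are constant, so u has degree 3.
Fitting a degree-3 polynomial gives u(n) = 2n³ + 5n² - 8n + 7.
Then u(-4) = -9.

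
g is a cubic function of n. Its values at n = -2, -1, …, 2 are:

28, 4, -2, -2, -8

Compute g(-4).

178

First differences: -24, -6, 0, -6. Second differences: 18, 6, -6. Third differences: -12, -12.
Level-3 differences are constant, so g has degree 3.
Fitting a degree-3 polynomial gives g(n) = -2n³ + 3n² - n - 2.
Then g(-4) = 178.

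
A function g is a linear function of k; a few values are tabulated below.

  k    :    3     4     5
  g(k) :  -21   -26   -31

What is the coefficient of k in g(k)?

-5

First differences: -5, -5.
Level-1 differences are constant, so g has degree 1.
Fitting a degree-1 polynomial gives g(k) = -5k - 6.
The coefficient of k is -5.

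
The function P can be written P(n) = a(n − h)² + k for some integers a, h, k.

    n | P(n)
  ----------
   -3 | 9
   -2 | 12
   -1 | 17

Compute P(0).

24

First differences 3, 5; second difference 2 = 2a, so a = 1.
Expanding, the n-coefficient is −2ah = -2h; matching it to the data gives h = -4, and then k = 8.
So P(n) = 1(n + 4)² + 8.
P(0) = 1·4² + 8 = 24.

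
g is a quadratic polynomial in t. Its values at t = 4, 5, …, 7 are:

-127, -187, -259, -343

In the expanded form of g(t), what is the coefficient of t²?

First differences: -60, -72, -84. Second differences: -12, -12.
Level-2 differences are constant, so g has degree 2.
Fitting a degree-2 polynomial gives g(t) = -6t² - 6t - 7.
The coefficient of t² is -6.

-6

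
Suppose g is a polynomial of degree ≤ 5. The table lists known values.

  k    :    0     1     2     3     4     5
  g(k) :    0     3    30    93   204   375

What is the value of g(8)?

Write g(k) = ak^5 + bk^4 + ck³ + dk² + ek + p; the 6 given values yield a linear system in the 6 coefficients.
Solving, the top 2 coefficients vanish, and g(k) = 2k³ + 6k² - 5k.
Then g(8) = 1368.

1368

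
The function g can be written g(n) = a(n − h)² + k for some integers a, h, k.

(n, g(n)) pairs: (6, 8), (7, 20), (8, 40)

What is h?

First differences 12, 20; second difference 8 = 2a, so a = 4.
Expanding, the n-coefficient is −2ah = -8h; matching it to the data gives h = 5, and then k = 4.
So g(n) = 4(n − 5)² + 4.
Hence h = 5.

5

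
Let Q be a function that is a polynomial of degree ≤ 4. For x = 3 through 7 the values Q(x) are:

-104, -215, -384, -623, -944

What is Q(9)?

First differences: -111, -169, -239, -321. Second differences: -58, -70, -82. Third differences: -12, -12.
Level-3 differences are constant, so Q has degree 3.
Fitting a degree-3 polynomial gives Q(x) = -2x³ - 5x² - 2x + 1.
Then Q(9) = -1880.

-1880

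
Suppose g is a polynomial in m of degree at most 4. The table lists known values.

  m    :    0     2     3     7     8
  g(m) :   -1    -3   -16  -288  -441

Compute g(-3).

32

Write g(m) = am^4 + bm³ + cm² + dm + e; the 5 given values yield a linear system in the 5 coefficients.
Solving, the leading coefficient vanishes, and g(m) = -m³ + m² + m - 1.
Then g(-3) = 32.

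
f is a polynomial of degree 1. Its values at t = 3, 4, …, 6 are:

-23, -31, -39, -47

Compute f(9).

-71

First differences: -8, -8, -8.
Level-1 differences are constant, so f has degree 1.
Fitting a degree-1 polynomial gives f(t) = -8t + 1.
Then f(9) = -71.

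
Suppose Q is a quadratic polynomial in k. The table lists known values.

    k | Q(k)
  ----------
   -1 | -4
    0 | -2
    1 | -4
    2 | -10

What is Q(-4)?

-34

First differences: 2, -2, -6. Second differences: -4, -4.
Level-2 differences are constant, so Q has degree 2.
Fitting a degree-2 polynomial gives Q(k) = -2k² - 2.
Then Q(-4) = -34.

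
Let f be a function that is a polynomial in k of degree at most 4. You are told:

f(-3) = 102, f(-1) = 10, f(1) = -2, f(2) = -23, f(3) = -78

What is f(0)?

Write f(k) = ak^4 + bk³ + ck² + dk + e; the 5 given values yield a linear system in the 5 coefficients.
Solving, the leading coefficient vanishes, and f(k) = -3k³ + k² - 3k + 3.
The constant term is f(0) = 3.

3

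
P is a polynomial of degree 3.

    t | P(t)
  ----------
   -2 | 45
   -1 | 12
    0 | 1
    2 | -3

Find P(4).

-63

Write P(t) = at³ + bt² + ct + d; the 4 given values yield a linear system in the 4 coefficients.
Solving, P(t) = -2t³ + 5t² - 4t + 1.
Then P(4) = -63.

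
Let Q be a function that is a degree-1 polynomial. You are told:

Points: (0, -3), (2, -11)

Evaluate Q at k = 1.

-7

Write Q(k) = ak + b; the 2 given values yield a linear system in the 2 coefficients.
Solving, Q(k) = -4k - 3.
Then Q(1) = -7.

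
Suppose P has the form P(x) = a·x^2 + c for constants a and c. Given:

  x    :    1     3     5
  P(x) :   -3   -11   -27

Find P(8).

-66

From P(1) = -3 and P(3) = -11: 1a + c = -3 and 9a + c = -11.
Subtracting: 8a = -8, so a = -1; then c = -3 − (-1)·1 = -2.
So P(x) = -1x² − 2, and P(8) = -66.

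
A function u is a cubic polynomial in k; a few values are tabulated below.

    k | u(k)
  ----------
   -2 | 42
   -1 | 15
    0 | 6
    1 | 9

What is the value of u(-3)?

93

Write u(k) = ak³ + bk² + ck + d; the 4 given values yield a linear system in the 4 coefficients.
Solving, u(k) = -k³ + 6k² - 2k + 6.
Then u(-3) = 93.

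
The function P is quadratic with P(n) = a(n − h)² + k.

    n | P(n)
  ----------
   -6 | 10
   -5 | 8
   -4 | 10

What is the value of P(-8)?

First differences -2, 2; second difference 4 = 2a, so a = 2.
Expanding, the n-coefficient is −2ah = -4h; matching it to the data gives h = -5, and then k = 8.
So P(n) = 2(n + 5)² + 8.
P(-8) = 2·(-3)² + 8 = 26.

26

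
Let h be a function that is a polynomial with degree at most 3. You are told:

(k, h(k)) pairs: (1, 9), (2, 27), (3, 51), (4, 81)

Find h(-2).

-9

Write h(k) = ak³ + bk² + ck + d; the 4 given values yield a linear system in the 4 coefficients.
Solving, the leading coefficient vanishes, and h(k) = 3k² + 9k - 3.
Then h(-2) = -9.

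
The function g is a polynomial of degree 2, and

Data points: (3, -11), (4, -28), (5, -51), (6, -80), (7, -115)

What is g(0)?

First differences: -17, -23, -29, -35. Second differences: -6, -6, -6.
Level-2 differences are constant, so g has degree 2.
Fitting a degree-2 polynomial gives g(m) = -3m² + 4m + 4.
Then g(0) = 4.

4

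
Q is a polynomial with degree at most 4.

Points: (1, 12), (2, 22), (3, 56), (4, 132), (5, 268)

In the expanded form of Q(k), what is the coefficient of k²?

Write Q(k) = ak^4 + bk³ + ck² + dk + e; the 5 given values yield a linear system in the 5 coefficients.
Solving, the leading coefficient vanishes, and Q(k) = 3k³ - 6k² + 7k + 8.
The coefficient of k² is -6.

-6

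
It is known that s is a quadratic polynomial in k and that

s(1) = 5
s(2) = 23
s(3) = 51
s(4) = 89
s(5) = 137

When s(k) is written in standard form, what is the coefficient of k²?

5

First differences: 18, 28, 38, 48. Second differences: 10, 10, 10.
Level-2 differences are constant, so s has degree 2.
Fitting a degree-2 polynomial gives s(k) = 5k² + 3k - 3.
The coefficient of k² is 5.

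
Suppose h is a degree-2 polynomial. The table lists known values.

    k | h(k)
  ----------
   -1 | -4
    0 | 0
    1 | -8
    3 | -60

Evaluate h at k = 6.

Write h(k) = ak² + bk + c; the 4 given values yield a linear system in the 3 coefficients.
Solving, h(k) = -6k² - 2k.
Then h(6) = -228.

-228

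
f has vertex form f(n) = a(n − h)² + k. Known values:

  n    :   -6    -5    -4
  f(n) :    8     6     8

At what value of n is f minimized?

First differences -2, 2; second difference 4 = 2a, so a = 2.
Expanding, the n-coefficient is −2ah = -4h; matching it to the data gives h = -5, and then k = 6.
So f(n) = 2(n + 5)² + 6.
Hence h = -5.

-5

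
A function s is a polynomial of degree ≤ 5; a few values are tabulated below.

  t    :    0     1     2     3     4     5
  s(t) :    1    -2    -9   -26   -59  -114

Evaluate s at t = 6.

Write s(t) = at^5 + bt^4 + ct³ + dt² + et + p; the 6 given values yield a linear system in the 6 coefficients.
Solving, the top 2 coefficients vanish, and s(t) = -t³ + t² - 3t + 1.
Then s(6) = -197.

-197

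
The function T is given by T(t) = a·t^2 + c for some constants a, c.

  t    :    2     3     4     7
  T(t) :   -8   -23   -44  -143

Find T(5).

From T(2) = -8 and T(3) = -23: 4a + c = -8 and 9a + c = -23.
Subtracting: 5a = -15, so a = -3; then c = -8 − (-3)·4 = 4.
So T(t) = -3t² + 4, and T(5) = -71.

-71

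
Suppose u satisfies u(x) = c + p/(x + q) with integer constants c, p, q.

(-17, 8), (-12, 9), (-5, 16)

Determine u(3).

(u(x) − c)(x + q) = p for each data point; the three points give a linear system in c and q, then p follows.
Solving: c = 6, q = 2, p = -30, so u(x) = 6 − 30/(x + 2).
Then u(3) = 6 − 30/5 = 0.

0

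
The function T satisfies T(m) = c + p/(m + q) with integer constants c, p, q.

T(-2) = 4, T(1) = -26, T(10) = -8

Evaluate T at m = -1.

14

(T(m) − c)(m + q) = p for each data point; the three points give a linear system in c and q, then p follows.
Solving: c = -6, q = 0, p = -20, so T(m) = -6 − 20/(m + 0).
Then T(-1) = -6 − 20/(-1) = 14.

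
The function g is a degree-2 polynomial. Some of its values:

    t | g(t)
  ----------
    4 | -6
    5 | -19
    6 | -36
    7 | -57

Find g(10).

-144

First differences: -13, -17, -21. Second differences: -4, -4.
Level-2 differences are constant, so g has degree 2.
Fitting a degree-2 polynomial gives g(t) = -2t² + 5t + 6.
Then g(10) = -144.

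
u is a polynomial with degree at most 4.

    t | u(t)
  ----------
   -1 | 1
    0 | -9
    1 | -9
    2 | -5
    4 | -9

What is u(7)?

Write u(t) = at^4 + bt³ + ct² + dt + e; the 5 given values yield a linear system in the 5 coefficients.
Solving, the leading coefficient vanishes, and u(t) = -t³ + 5t² - 4t - 9.
Then u(7) = -135.

-135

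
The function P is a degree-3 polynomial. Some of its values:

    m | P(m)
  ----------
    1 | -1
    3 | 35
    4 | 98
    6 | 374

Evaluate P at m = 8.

930

Write P(m) = am³ + bm² + cm + d; the 4 given values yield a linear system in the 4 coefficients.
Solving, P(m) = 2m³ - m² - 4m + 2.
Then P(8) = 930.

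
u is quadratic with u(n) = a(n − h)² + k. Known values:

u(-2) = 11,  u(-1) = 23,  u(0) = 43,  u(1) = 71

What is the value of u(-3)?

First differences 12, 20, 28; second difference 8 = 2a, so a = 4.
Expanding, the n-coefficient is −2ah = -8h; matching it to the data gives h = -3, and then k = 7.
So u(n) = 4(n + 3)² + 7.
u(-3) = 4·0² + 7 = 7.

7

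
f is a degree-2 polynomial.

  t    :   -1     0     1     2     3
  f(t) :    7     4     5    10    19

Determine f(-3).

25

First differences: -3, 1, 5, 9. Second differences: 4, 4, 4.
Level-2 differences are constant, so f has degree 2.
Fitting a degree-2 polynomial gives f(t) = 2t² - t + 4.
Then f(-3) = 25.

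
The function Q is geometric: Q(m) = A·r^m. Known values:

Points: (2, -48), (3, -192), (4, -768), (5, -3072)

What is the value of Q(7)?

Consecutive ratio: -192/(-48) = 4, and -768/(-192) = 4, so r = 4.
Then A·4^2 = -48 gives A = -3, and Q(m) = -3·4^m.
Q(7) = -3·4^7 = -49152.

-49152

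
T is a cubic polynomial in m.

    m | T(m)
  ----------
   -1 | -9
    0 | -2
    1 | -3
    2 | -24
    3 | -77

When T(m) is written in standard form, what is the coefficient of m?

5

First differences: 7, -1, -21, -53. Second differences: -8, -20, -32. Third differences: -12, -12.
Level-3 differences are constant, so T has degree 3.
Fitting a degree-3 polynomial gives T(m) = -2m³ - 4m² + 5m - 2.
The coefficient of m is 5.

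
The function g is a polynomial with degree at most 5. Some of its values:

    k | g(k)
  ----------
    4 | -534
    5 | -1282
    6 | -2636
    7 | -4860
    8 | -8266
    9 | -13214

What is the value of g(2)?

Write g(k) = ak^5 + bk^4 + ck³ + dk² + ek + p; the 6 given values yield a linear system in the 6 coefficients.
Solving, the leading coefficient vanishes, and g(k) = -2k^4 - k² - k - 2.
Then g(2) = -40.

-40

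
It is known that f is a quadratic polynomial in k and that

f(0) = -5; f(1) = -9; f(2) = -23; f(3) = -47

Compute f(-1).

-11

First differences: -4, -14, -24. Second differences: -10, -10.
Level-2 differences are constant, so f has degree 2.
Fitting a degree-2 polynomial gives f(k) = -5k² + k - 5.
Then f(-1) = -11.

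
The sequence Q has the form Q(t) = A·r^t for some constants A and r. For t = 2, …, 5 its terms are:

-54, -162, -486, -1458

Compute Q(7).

Consecutive ratio: -162/(-54) = 3, and -486/(-162) = 3, so r = 3.
Then A·3^2 = -54 gives A = -6, and Q(t) = -6·3^t.
Q(7) = -6·3^7 = -13122.

-13122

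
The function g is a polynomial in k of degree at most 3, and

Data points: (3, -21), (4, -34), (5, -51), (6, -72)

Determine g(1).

First differences: -13, -17, -21. Second differences: -4, -4.
Level-2 differences are constant, so g has degree 2.
Fitting a degree-2 polynomial gives g(k) = -2k² + k - 6.
Then g(1) = -7.

-7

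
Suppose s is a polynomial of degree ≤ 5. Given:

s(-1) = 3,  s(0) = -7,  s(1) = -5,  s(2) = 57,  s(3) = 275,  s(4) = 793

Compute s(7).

First differences: -10, 2, 62, 218, 518. Second differences: 12, 60, 156, 300. Third differences: 48, 96, 144. Fourth differences: 48, 48.
Level-4 differences are constant, so s has degree 4.
Fitting a degree-4 polynomial gives s(t) = 2t^4 + 4t³ + 4t² - 8t - 7.
Then s(7) = 6307.

6307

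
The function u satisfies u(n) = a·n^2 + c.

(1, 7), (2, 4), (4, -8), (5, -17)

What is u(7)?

-41

From u(1) = 7 and u(2) = 4: 1a + c = 7 and 4a + c = 4.
Subtracting: 3a = -3, so a = -1; then c = 7 − (-1)·1 = 8.
So u(n) = -1n² + 8, and u(7) = -41.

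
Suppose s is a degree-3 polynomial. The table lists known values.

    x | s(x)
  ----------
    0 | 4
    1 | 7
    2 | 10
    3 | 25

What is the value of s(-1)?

Write s(x) = ax³ + bx² + cx + d; the 4 given values yield a linear system in the 4 coefficients.
Solving, s(x) = 2x³ - 6x² + 7x + 4.
Then s(-1) = -11.

-11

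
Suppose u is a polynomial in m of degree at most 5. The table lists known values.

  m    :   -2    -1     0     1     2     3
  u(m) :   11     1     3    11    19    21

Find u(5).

First differences: -10, 2, 8, 8, 2. Second differences: 12, 6, 0, -6. Third differences: -6, -6, -6.
Level-3 differences are constant, so u has degree 3.
Fitting a degree-3 polynomial gives u(m) = -m³ + 3m² + 6m + 3.
Then u(5) = -17.

-17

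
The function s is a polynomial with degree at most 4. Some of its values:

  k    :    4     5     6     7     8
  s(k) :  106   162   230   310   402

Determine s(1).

First differences: 56, 68, 80, 92. Second differences: 12, 12, 12.
Level-2 differences are constant, so s has degree 2.
Fitting a degree-2 polynomial gives s(k) = 6k² + 2k + 2.
Then s(1) = 10.

10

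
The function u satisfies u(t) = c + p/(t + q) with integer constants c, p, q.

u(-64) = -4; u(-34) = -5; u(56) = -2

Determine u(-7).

-23

(u(t) − c)(t + q) = p for each data point; the three points give a linear system in c and q, then p follows.
Solving: c = -3, q = 4, p = 60, so u(t) = -3 + 60/(t + 4).
Then u(-7) = -3 + 60/(-3) = -23.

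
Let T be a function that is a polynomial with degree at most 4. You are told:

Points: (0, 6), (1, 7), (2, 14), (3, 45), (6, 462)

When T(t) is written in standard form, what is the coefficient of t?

Write T(t) = at^4 + bt³ + ct² + dt + e; the 5 given values yield a linear system in the 5 coefficients.
Solving, the leading coefficient vanishes, and T(t) = 3t³ - 6t² + 4t + 6.
The coefficient of t is 4.

4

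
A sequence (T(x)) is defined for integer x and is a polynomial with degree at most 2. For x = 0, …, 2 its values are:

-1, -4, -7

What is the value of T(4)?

-13

Write T(x) = ax² + bx + c; the 3 given values yield a linear system in the 3 coefficients.
Solving, the leading coefficient vanishes, and T(x) = -3x - 1.
Then T(4) = -13.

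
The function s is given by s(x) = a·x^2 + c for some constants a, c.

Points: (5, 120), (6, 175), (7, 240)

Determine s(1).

From s(5) = 120 and s(6) = 175: 25a + c = 120 and 36a + c = 175.
Subtracting: 11a = 55, so a = 5; then c = 120 − 5·25 = -5.
So s(x) = 5x² − 5, and s(1) = 0.

0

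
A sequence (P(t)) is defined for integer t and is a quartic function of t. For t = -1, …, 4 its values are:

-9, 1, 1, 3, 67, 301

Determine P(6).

Write P(t) = at^4 + bt³ + ct² + dt + e; the 6 given values yield a linear system in the 5 coefficients.
Solving, P(t) = 2t^4 - 2t³ - 7t² + 7t + 1.
Then P(6) = 1951.

1951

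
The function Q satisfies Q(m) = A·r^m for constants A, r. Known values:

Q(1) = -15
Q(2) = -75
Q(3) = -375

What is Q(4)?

Consecutive ratio: -75/(-15) = 5, and -375/(-75) = 5, so r = 5.
Then A·5^1 = -15 gives A = -3, and Q(m) = -3·5^m.
Q(4) = -3·5^4 = -1875.

-1875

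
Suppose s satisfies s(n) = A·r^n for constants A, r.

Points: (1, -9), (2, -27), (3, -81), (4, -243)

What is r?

Consecutive ratio: -27/(-9) = 3, and -81/(-27) = 3, so r = 3.
Then A·3^1 = -9 gives A = -3, and s(n) = -3·3^n.

3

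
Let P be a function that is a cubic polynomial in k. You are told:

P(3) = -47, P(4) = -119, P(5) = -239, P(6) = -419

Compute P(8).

-1007

Write P(k) = ak³ + bk² + ck + d; the 4 given values yield a linear system in the 4 coefficients.
Solving, P(k) = -2k³ + 2k + 1.
Then P(8) = -1007.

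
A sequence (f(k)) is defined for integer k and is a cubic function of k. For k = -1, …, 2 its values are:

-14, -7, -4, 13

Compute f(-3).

-112

Write f(k) = ak³ + bk² + ck + d; the 4 given values yield a linear system in the 4 coefficients.
Solving, f(k) = 3k³ - 2k² + 2k - 7.
Then f(-3) = -112.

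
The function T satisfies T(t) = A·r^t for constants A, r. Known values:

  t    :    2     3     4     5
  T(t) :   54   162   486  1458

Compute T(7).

13122

Consecutive ratio: 162/54 = 3, and 486/162 = 3, so r = 3.
Then A·3^2 = 54 gives A = 6, and T(t) = 6·3^t.
T(7) = 6·3^7 = 13122.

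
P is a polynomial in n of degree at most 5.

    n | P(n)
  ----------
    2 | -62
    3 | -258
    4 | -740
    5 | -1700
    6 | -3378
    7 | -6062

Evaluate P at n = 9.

-15840

First differences: -196, -482, -960, -1678, -2684. Second differences: -286, -478, -718, -1006. Third differences: -192, -240, -288. Fourth differences: -48, -48.
Level-4 differences are constant, so P has degree 4.
Fitting a degree-4 polynomial gives P(n) = -2n^4 - 4n³ + 3n² - 5n.
Then P(9) = -15840.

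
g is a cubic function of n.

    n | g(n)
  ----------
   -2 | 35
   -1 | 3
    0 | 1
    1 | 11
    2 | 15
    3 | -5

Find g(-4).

First differences: -32, -2, 10, 4, -20. Second differences: 30, 12, -6, -24. Third differences: -18, -18, -18.
Level-3 differences are constant, so g has degree 3.
Fitting a degree-3 polynomial gives g(n) = -3n³ + 6n² + 7n + 1.
Then g(-4) = 261.

261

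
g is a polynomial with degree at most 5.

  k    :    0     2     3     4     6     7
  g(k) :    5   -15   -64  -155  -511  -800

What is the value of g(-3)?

Write g(k) = ak^5 + bk^4 + ck³ + dk² + ek + p; the 6 given values yield a linear system in the 6 coefficients.
Solving, the top 2 coefficients vanish, and g(k) = -2k³ - 3k² + 4k + 5.
Then g(-3) = 20.

20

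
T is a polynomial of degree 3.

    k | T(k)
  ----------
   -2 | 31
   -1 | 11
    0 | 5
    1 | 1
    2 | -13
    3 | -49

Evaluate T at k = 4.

Write T(k) = ak³ + bk² + ck + d; the 6 given values yield a linear system in the 4 coefficients.
Solving, T(k) = -2k³ + k² - 3k + 5.
Then T(4) = -119.

-119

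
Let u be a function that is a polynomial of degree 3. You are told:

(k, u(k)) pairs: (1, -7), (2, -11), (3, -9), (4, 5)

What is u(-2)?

Write u(k) = ak³ + bk² + ck + d; the 4 given values yield a linear system in the 4 coefficients.
Solving, u(k) = k³ - 3k² - 2k - 3.
Then u(-2) = -19.

-19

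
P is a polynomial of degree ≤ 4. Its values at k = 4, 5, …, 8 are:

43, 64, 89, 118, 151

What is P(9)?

First differences: 21, 25, 29, 33. Second differences: 4, 4, 4.
Level-2 differences are constant, so P has degree 2.
Extending the table by one column gives the next first difference 37, so P(9) = 151 + 37 = 188.

188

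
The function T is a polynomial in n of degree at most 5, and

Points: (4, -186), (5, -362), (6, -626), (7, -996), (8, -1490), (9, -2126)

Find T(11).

First differences: -176, -264, -370, -494, -636. Second differences: -88, -106, -124, -142. Third differences: -18, -18, -18.
Level-3 differences are constant, so T has degree 3.
Fitting a degree-3 polynomial gives T(n) = -3n³ + n² - 2n - 2.
Then T(11) = -3896.

-3896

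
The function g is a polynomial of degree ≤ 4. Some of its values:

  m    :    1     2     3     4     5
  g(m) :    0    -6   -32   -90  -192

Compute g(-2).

18

First differences: -6, -26, -58, -102. Second differences: -20, -32, -44. Third differences: -12, -12.
Level-3 differences are constant, so g has degree 3.
Fitting a degree-3 polynomial gives g(m) = -2m³ + 2m² + 2m - 2.
Then g(-2) = 18.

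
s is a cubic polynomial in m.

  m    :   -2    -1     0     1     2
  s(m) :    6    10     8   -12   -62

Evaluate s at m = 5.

-512

Write s(m) = am³ + bm² + cm + d; the 5 given values yield a linear system in the 4 coefficients.
Solving, s(m) = -2m³ - 9m² - 9m + 8.
Then s(5) = -512.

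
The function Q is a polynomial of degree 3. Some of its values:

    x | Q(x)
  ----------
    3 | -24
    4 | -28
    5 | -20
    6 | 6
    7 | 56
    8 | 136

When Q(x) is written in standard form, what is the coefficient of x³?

Write Q(x) = ax³ + bx² + cx + d; the 6 given values yield a linear system in the 4 coefficients.
Solving, Q(x) = x³ - 6x² + x.
The coefficient of x³ is 1.

1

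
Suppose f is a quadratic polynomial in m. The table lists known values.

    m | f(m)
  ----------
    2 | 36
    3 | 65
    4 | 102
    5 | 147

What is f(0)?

First differences: 29, 37, 45. Second differences: 8, 8.
Level-2 differences are constant, so f has degree 2.
Fitting a degree-2 polynomial gives f(m) = 4m² + 9m + 2.
The constant term is f(0) = 2.

2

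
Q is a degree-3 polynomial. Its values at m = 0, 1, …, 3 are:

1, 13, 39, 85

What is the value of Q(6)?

403

Write Q(m) = am³ + bm² + cm + d; the 4 given values yield a linear system in the 4 coefficients.
Solving, Q(m) = m³ + 4m² + 7m + 1.
Then Q(6) = 403.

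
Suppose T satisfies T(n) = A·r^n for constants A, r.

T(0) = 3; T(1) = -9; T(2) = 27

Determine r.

Consecutive ratio: -9/3 = -3, and 27/(-9) = -3, so r = -3.
Then A·(-3)^0 = 3 gives A = 3, and T(n) = 3·(-3)^n.

-3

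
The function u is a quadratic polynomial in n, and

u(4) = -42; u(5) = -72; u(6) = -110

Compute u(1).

Write u(n) = an² + bn + c; the 3 given values yield a linear system in the 3 coefficients.
Solving, u(n) = -4n² + 6n - 2.
Then u(1) = 0.

0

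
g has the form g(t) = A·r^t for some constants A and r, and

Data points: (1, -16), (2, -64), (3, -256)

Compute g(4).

Consecutive ratio: -64/(-16) = 4, and -256/(-64) = 4, so r = 4.
Then A·4^1 = -16 gives A = -4, and g(t) = -4·4^t.
g(4) = -4·4^4 = -1024.

-1024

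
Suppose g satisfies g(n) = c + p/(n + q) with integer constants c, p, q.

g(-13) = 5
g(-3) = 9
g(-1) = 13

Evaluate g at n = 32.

(g(n) − c)(n + q) = p for each data point; the three points give a linear system in c and q, then p follows.
Solving: c = 3, q = -2, p = -30, so g(n) = 3 − 30/(n − 2).
Then g(32) = 3 − 30/30 = 2.

2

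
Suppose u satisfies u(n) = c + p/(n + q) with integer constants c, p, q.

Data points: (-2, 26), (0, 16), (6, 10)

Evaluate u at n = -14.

2

(u(n) − c)(n + q) = p for each data point; the three points give a linear system in c and q, then p follows.
Solving: c = 6, q = 4, p = 40, so u(n) = 6 + 40/(n + 4).
Then u(-14) = 6 + 40/(-10) = 2.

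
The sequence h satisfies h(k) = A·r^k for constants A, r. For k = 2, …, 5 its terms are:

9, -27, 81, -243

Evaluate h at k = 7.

-2187

Consecutive ratio: -27/9 = -3, and 81/(-27) = -3, so r = -3.
Then A·(-3)^2 = 9 gives A = 1, and h(k) = 1·(-3)^k.
h(7) = 1·(-3)^7 = -2187.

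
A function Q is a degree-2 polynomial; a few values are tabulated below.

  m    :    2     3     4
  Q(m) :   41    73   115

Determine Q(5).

167

Write Q(m) = am² + bm + c; the 3 given values yield a linear system in the 3 coefficients.
Solving, Q(m) = 5m² + 7m + 7.
Then Q(5) = 167.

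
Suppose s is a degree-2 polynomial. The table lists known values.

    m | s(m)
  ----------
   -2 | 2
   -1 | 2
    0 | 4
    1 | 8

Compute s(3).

22

First differences: 0, 2, 4. Second differences: 2, 2.
Level-2 differences are constant, so s has degree 2.
Fitting a degree-2 polynomial gives s(m) = m² + 3m + 4.
Then s(3) = 22.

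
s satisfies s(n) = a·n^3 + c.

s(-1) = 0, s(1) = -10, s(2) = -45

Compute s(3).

-140

From s(-1) = 0 and s(1) = -10: -1a + c = 0 and 1a + c = -10.
Subtracting: 2a = -10, so a = -5; then c = 0 − (-5)·(-1) = -5.
So s(n) = -5n³ − 5, and s(3) = -140.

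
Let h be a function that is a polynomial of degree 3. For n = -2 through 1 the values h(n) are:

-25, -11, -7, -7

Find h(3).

Write h(n) = an³ + bn² + cn + d; the 4 given values yield a linear system in the 4 coefficients.
Solving, h(n) = n³ - 2n² + n - 7.
Then h(3) = 5.

5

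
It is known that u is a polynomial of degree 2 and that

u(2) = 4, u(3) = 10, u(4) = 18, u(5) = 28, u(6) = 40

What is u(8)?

70

First differences: 6, 8, 10, 12. Second differences: 2, 2, 2.
Level-2 differences are constant, so u has degree 2.
Fitting a degree-2 polynomial gives u(x) = x² + x - 2.
Then u(8) = 70.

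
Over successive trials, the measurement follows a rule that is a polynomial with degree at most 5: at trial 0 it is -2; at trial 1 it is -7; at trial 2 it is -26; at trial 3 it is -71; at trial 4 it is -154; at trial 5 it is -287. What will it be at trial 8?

Write the value at n as u(n).
First differences: -5, -19, -45, -83, -133. Second differences: -14, -26, -38, -50. Third differences: -12, -12, -12.
Level-3 differences are constant, so u has degree 3.
Fitting a degree-3 polynomial gives u(n) = -2n³ - n² - 2n - 2.
Then u(8) = -1106.

-1106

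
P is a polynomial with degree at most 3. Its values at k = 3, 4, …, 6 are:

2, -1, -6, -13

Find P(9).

-46

First differences: -3, -5, -7. Second differences: -2, -2.
Level-2 differences are constant, so P has degree 2.
Fitting a degree-2 polynomial gives P(k) = -k² + 4k - 1.
Then P(9) = -46.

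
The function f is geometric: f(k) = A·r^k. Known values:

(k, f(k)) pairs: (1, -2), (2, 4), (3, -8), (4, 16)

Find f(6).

Consecutive ratio: 4/(-2) = -2, and -8/4 = -2, so r = -2.
Then A·(-2)^1 = -2 gives A = 1, and f(k) = 1·(-2)^k.
f(6) = 1·(-2)^6 = 64.

64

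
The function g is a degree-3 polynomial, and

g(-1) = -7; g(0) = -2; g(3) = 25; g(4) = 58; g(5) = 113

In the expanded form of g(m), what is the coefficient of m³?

1

Write g(m) = am³ + bm² + cm + d; the 5 given values yield a linear system in the 4 coefficients.
Solving, g(m) = m³ - m² + 3m - 2.
The coefficient of m³ is 1.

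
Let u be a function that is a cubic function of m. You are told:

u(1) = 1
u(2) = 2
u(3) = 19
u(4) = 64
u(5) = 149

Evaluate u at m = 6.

First differences: 1, 17, 45, 85. Second differences: 16, 28, 40. Third differences: 12, 12.
Level-3 differences are constant, so u has degree 3.
Fitting a degree-3 polynomial gives u(m) = 2m³ - 4m² - m + 4.
Then u(6) = 286.

286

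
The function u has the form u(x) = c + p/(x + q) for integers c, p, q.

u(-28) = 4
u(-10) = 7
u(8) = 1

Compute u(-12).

6

(u(x) − c)(x + q) = p for each data point; the three points give a linear system in c and q, then p follows.
Solving: c = 3, q = 4, p = -24, so u(x) = 3 − 24/(x + 4).
Then u(-12) = 3 − 24/(-8) = 6.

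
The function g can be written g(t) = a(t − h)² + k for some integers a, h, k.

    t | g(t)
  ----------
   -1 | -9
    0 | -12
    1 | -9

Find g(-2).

0

First differences -3, 3; second difference 6 = 2a, so a = 3.
Expanding, the t-coefficient is −2ah = -6h; matching it to the data gives h = 0, and then k = -12.
So g(t) = 3(t + 0)² − 12.
g(-2) = 3·(-2)² − 12 = 0.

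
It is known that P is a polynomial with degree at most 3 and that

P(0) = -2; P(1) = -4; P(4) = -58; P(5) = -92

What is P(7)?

Write P(k) = ak³ + bk² + ck + d; the 4 given values yield a linear system in the 4 coefficients.
Solving, the leading coefficient vanishes, and P(k) = -4k² + 2k - 2.
Then P(7) = -184.

-184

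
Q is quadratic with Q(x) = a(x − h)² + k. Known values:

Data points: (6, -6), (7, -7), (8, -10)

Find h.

6

First differences -1, -3; second difference -2 = 2a, so a = -1.
Expanding, the x-coefficient is −2ah = 2h; matching it to the data gives h = 6, and then k = -6.
So Q(x) = -1(x − 6)² − 6.
Hence h = 6.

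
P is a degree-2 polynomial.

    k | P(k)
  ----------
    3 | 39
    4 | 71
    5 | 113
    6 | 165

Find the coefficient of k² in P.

5

First differences: 32, 42, 52. Second differences: 10, 10.
Level-2 differences are constant, so P has degree 2.
Fitting a degree-2 polynomial gives P(k) = 5k² - 3k + 3.
The coefficient of k² is 5.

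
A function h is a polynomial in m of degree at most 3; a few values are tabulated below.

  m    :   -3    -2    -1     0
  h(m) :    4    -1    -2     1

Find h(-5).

26

Write h(m) = am³ + bm² + cm + d; the 4 given values yield a linear system in the 4 coefficients.
Solving, the leading coefficient vanishes, and h(m) = 2m² + 5m + 1.
Then h(-5) = 26.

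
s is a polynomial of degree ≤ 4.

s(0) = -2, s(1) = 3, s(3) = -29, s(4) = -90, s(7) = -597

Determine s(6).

Write s(x) = ax^4 + bx³ + cx² + dx + e; the 5 given values yield a linear system in the 5 coefficients.
Solving, the leading coefficient vanishes, and s(x) = -2x³ + x² + 6x - 2.
Then s(6) = -362.

-362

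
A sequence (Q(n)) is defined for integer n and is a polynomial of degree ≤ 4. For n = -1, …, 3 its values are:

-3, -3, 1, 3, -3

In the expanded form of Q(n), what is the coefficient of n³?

Write Q(n) = an^4 + bn³ + cn² + dn + e; the 5 given values yield a linear system in the 5 coefficients.
Solving, the leading coefficient vanishes, and Q(n) = -n³ + 2n² + 3n - 3.
The coefficient of n³ is -1.

-1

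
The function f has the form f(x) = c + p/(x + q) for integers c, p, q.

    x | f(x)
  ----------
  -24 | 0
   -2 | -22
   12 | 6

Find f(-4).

(f(x) − c)(x + q) = p for each data point; the three points give a linear system in c and q, then p follows.
Solving: c = 2, q = 0, p = 48, so f(x) = 2 + 48/(x + 0).
Then f(-4) = 2 + 48/(-4) = -10.

-10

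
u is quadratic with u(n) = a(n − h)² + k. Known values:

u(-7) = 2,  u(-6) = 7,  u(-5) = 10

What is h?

-4

First differences 5, 3; second difference -2 = 2a, so a = -1.
Expanding, the n-coefficient is −2ah = 2h; matching it to the data gives h = -4, and then k = 11.
So u(n) = -1(n + 4)² + 11.
Hence h = -4.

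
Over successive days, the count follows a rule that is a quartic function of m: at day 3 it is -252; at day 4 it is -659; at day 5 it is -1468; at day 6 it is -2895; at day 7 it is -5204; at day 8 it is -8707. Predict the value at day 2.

-79

Write the value at m as h(m).
First differences: -407, -809, -1427, -2309, -3503. Second differences: -402, -618, -882, -1194. Third differences: -216, -264, -312. Fourth differences: -48, -48.
Level-4 differences are constant, so h has degree 4.
Fitting a degree-4 polynomial gives h(m) = -2m^4 - 7m² - 8m - 3.
Then h(2) = -79.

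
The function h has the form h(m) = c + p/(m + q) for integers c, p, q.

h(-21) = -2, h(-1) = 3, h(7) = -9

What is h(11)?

(h(m) − c)(m + q) = p for each data point; the three points give a linear system in c and q, then p follows.
Solving: c = -3, q = -3, p = -24, so h(m) = -3 − 24/(m − 3).
Then h(11) = -3 − 24/8 = -6.

-6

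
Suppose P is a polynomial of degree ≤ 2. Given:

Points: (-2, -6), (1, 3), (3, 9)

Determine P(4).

12

Write P(k) = ak² + bk + c; the 3 given values yield a linear system in the 3 coefficients.
Solving, the leading coefficient vanishes, and P(k) = 3k.
Then P(4) = 12.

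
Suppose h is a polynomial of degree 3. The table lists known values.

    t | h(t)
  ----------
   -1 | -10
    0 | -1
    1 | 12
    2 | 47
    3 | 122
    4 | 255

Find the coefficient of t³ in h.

First differences: 9, 13, 35, 75, 133. Second differences: 4, 22, 40, 58. Third differences: 18, 18, 18.
Level-3 differences are constant, so h has degree 3.
Fitting a degree-3 polynomial gives h(t) = 3t³ + 2t² + 8t - 1.
The coefficient of t³ is 3.

3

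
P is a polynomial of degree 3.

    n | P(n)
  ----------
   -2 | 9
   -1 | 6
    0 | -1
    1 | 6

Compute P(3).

Write P(n) = an³ + bn² + cn + d; the 4 given values yield a linear system in the 4 coefficients.
Solving, P(n) = 3n³ + 7n² - 3n - 1.
Then P(3) = 134.

134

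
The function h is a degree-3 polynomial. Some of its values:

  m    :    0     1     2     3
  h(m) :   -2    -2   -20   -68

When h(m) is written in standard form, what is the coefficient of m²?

-3

Write h(m) = am³ + bm² + cm + d; the 4 given values yield a linear system in the 4 coefficients.
Solving, h(m) = -2m³ - 3m² + 5m - 2.
The coefficient of m² is -3.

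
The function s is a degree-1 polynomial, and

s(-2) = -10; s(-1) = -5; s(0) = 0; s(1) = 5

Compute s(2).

10

First differences: 5, 5, 5.
Level-1 differences are constant, so s has degree 1.
Extending the table by one column gives the next first difference 5, so s(2) = 5 + 5 = 10.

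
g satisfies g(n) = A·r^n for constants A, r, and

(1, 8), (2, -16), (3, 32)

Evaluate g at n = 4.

Consecutive ratio: -16/8 = -2, and 32/(-16) = -2, so r = -2.
Then A·(-2)^1 = 8 gives A = -4, and g(n) = -4·(-2)^n.
g(4) = -4·(-2)^4 = -64.

-64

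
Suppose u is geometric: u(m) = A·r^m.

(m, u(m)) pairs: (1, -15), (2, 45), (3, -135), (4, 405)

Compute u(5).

Consecutive ratio: 45/(-15) = -3, and -135/45 = -3, so r = -3.
Then A·(-3)^1 = -15 gives A = 5, and u(m) = 5·(-3)^m.
u(5) = 5·(-3)^5 = -1215.

-1215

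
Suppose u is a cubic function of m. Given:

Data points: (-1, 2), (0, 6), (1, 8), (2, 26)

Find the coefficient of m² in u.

Write u(m) = am³ + bm² + cm + d; the 4 given values yield a linear system in the 4 coefficients.
Solving, u(m) = 3m³ - m² + 6.
The coefficient of m² is -1.

-1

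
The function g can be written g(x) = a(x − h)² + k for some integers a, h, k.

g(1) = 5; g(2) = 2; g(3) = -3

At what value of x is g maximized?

0

First differences -3, -5; second difference -2 = 2a, so a = -1.
Expanding, the x-coefficient is −2ah = 2h; matching it to the data gives h = 0, and then k = 6.
So g(x) = -1(x + 0)² + 6.
Hence h = 0.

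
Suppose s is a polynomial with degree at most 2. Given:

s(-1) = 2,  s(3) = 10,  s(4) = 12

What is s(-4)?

Write s(t) = at² + bt + c; the 3 given values yield a linear system in the 3 coefficients.
Solving, the leading coefficient vanishes, and s(t) = 2t + 4.
Then s(-4) = -4.

-4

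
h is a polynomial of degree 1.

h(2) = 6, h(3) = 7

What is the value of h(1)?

Write h(m) = am + b; the 2 given values yield a linear system in the 2 coefficients.
Solving, h(m) = m + 4.
Then h(1) = 5.

5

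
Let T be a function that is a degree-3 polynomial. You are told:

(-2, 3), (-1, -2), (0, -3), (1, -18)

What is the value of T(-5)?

Write T(m) = am³ + bm² + cm + d; the 4 given values yield a linear system in the 4 coefficients.
Solving, T(m) = -3m³ - 7m² - 5m - 3.
Then T(-5) = 222.

222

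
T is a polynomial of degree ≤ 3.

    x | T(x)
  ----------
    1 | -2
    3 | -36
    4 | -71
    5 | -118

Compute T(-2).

Write T(x) = ax³ + bx² + cx + d; the 4 given values yield a linear system in the 4 coefficients.
Solving, the leading coefficient vanishes, and T(x) = -6x² + 7x - 3.
Then T(-2) = -41.

-41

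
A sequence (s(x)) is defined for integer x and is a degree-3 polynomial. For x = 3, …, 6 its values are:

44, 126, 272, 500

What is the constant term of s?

Write s(x) = ax³ + bx² + cx + d; the 4 given values yield a linear system in the 4 coefficients.
Solving, s(x) = 3x³ - 4x² - x + 2.
The constant term is s(0) = 2.

2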